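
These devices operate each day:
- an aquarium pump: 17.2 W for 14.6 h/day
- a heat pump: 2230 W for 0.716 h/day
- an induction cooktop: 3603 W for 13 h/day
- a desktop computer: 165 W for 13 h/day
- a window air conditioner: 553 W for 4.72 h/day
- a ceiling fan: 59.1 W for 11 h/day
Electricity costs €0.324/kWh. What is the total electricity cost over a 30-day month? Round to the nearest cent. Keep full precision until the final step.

€525.77

aquarium pump: 17.2 W × 14.6 h × 30 d = 7,534 Wh = 7.534 kWh
heat pump: 2230 W × 0.716 h × 30 d = 47,900 Wh = 47.9 kWh
induction cooktop: 3603 W × 13 h × 30 d = 1,405,170 Wh = 1,405 kWh
desktop computer: 165 W × 13 h × 30 d = 64,350 Wh = 64.35 kWh
window air conditioner: 553 W × 4.72 h × 30 d = 78,305 Wh = 78.3 kWh
ceiling fan: 59.1 W × 11 h × 30 d = 19,503 Wh = 19.5 kWh
Total energy = 7.534 + 47.9 + 1,405 + 64.35 + 78.3 + 19.5 = 1,623 kWh
Cost = 1,623 kWh × €0.324 = €525.77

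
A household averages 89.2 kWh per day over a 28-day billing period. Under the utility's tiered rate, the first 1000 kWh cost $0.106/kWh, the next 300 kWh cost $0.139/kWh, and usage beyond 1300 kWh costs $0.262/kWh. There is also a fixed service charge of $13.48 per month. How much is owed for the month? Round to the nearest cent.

$474.95

Usage = 89.2 kWh/day × 28 days = 2497.6 kWh
First 1000 kWh × $0.106 = $106.00
Next 300 kWh × $0.139 = $41.70
Remaining 1197.6 kWh × $0.262 = $313.77
Energy charge = $461.47; + service $13.48 = $474.95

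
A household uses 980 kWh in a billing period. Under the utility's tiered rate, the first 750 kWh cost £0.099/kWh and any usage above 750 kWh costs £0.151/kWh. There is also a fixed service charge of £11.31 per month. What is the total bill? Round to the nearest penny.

First 750 kWh × £0.099 = £74.25
Remaining 230 kWh × £0.151 = £34.73
Energy charge = £108.98; + service £11.31 = £120.29

£120.29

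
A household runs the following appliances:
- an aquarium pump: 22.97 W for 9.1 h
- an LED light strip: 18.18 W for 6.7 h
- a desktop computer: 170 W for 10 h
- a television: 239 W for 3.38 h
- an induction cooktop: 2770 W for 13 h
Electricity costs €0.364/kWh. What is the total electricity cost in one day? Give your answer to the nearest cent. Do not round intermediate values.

€14.14

aquarium pump: 22.97 W × 9.1 h = 209 Wh = 0.209 kWh
LED light strip: 18.18 W × 6.7 h = 122 Wh = 0.1218 kWh
desktop computer: 170 W × 10 h = 1,700 Wh = 1.7 kWh
television: 239 W × 3.38 h = 808 Wh = 0.8078 kWh
induction cooktop: 2770 W × 13 h = 36,010 Wh = 36.01 kWh
Total energy = 0.209 + 0.1218 + 1.7 + 0.8078 + 36.01 = 38.85 kWh
Cost = 38.85 kWh × €0.364 = €14.14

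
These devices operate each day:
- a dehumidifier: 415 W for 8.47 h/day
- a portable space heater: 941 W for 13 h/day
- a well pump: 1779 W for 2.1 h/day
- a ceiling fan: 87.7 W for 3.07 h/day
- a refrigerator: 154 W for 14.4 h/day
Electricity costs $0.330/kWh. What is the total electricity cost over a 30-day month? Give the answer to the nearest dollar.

dehumidifier: 415 W × 8.47 h × 30 d = 105,452 Wh = 105.5 kWh
portable space heater: 941 W × 13 h × 30 d = 366,990 Wh = 367 kWh
well pump: 1779 W × 2.1 h × 30 d = 112,077 Wh = 112.1 kWh
ceiling fan: 87.7 W × 3.07 h × 30 d = 8,077 Wh = 8.077 kWh
refrigerator: 154 W × 14.4 h × 30 d = 66,528 Wh = 66.53 kWh
Total energy = 105.5 + 367 + 112.1 + 8.077 + 66.53 = 659.1 kWh
Cost = 659.1 kWh × $0.330 = $217.51 ≈ $218

$218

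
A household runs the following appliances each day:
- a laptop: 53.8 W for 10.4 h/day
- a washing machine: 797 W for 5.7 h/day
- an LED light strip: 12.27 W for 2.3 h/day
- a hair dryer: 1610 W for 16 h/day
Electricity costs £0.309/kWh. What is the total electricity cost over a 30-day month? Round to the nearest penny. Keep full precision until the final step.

laptop: 53.8 W × 10.4 h × 30 d = 16,786 Wh = 16.79 kWh
washing machine: 797 W × 5.7 h × 30 d = 136,287 Wh = 136.3 kWh
LED light strip: 12.27 W × 2.3 h × 30 d = 847 Wh = 0.8466 kWh
hair dryer: 1610 W × 16 h × 30 d = 772,800 Wh = 772.8 kWh
Total energy = 16.79 + 136.3 + 0.8466 + 772.8 = 926.7 kWh
Cost = 926.7 kWh × £0.309 = £286.36

£286.36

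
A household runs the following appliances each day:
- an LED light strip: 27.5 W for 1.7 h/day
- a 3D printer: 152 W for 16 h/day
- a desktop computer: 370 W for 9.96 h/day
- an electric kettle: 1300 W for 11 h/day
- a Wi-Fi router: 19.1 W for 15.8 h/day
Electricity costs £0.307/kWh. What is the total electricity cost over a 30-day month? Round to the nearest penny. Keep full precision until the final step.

£191.25

LED light strip: 27.5 W × 1.7 h × 30 d = 1,402 Wh = 1.403 kWh
3D printer: 152 W × 16 h × 30 d = 72,960 Wh = 72.96 kWh
desktop computer: 370 W × 9.96 h × 30 d = 110,556 Wh = 110.6 kWh
electric kettle: 1300 W × 11 h × 30 d = 429,000 Wh = 429 kWh
Wi-Fi router: 19.1 W × 15.8 h × 30 d = 9,053 Wh = 9.053 kWh
Total energy = 1.403 + 72.96 + 110.6 + 429 + 9.053 = 623 kWh
Cost = 623 kWh × £0.307 = £191.25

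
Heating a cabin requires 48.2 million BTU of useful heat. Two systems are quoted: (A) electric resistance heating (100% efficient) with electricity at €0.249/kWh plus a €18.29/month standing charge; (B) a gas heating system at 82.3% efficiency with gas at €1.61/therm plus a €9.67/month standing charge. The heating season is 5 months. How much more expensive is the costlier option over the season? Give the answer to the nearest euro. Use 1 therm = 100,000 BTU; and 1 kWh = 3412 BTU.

€2618

Heat load = 48.2 × 10⁶ BTU = 48,200,000 BTU
Gas: input = 48,200,000 / 0.823 = 58,566,221 BTU = 585.7 therm → 585.7 × €1.61 = €942.92; + 5 × €9.67 standing = €991.27
Electric: 48,200,000 BTU / 3412 = 14,130 kWh → × €0.249 = €3,517.53; + 5 × €18.29 standing = €3,608.98
Difference = |€991.27 − €3,608.98| = €2,617.71 ≈ €2618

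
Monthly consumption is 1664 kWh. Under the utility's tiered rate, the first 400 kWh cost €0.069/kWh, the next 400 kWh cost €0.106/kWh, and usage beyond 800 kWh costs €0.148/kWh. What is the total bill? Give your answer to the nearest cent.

First 400 kWh × €0.069 = €27.60
Next 400 kWh × €0.106 = €42.40
Remaining 864 kWh × €0.148 = €127.87
Total = €197.87

€197.87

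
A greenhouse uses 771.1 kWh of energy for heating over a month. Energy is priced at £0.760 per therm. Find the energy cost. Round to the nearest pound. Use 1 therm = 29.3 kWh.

771.1 kWh × (0.03413 therm/kWh) = 26.32 therm
Cost = 26.32 therm × £0.760/therm = £20.00

£20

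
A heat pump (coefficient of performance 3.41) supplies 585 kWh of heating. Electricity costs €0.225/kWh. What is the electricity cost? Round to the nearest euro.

€39

Electrical input = 585 kWh / 3.41 = 171.6 kWh
Cost = 171.6 × €0.225/kWh = €38.60 ≈ €39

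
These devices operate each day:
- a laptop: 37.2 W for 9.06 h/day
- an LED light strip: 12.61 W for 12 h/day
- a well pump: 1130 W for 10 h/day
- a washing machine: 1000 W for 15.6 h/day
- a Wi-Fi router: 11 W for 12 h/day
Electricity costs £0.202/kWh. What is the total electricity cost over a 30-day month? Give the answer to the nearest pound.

laptop: 37.2 W × 9.06 h × 30 d = 10,111 Wh = 10.11 kWh
LED light strip: 12.61 W × 12 h × 30 d = 4,540 Wh = 4.54 kWh
well pump: 1130 W × 10 h × 30 d = 339,000 Wh = 339 kWh
washing machine: 1000 W × 15.6 h × 30 d = 468,000 Wh = 468 kWh
Wi-Fi router: 11 W × 12 h × 30 d = 3,960 Wh = 3.96 kWh
Total energy = 10.11 + 4.54 + 339 + 468 + 3.96 = 825.6 kWh
Cost = 825.6 kWh × £0.202 = £166.77 ≈ £167

£167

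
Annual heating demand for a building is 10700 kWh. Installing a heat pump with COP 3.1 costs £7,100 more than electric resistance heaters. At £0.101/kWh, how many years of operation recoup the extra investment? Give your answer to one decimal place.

Resistance: 10700 kWh × £0.101 = £1,080.70/yr
Heat pump: 10700 / 3.1 = 3452 kWh in → × £0.101 = £348.61/yr
Annual savings = £732.09
Payback = £7,100 / £732.09 = 9.7 years

9.7 years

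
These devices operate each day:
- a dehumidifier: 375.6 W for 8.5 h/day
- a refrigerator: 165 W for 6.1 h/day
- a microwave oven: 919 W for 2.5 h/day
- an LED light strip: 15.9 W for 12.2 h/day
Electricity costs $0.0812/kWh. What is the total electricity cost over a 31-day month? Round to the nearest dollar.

dehumidifier: 375.6 W × 8.5 h × 31 d = 98,971 Wh = 98.97 kWh
refrigerator: 165 W × 6.1 h × 31 d = 31,201 Wh = 31.2 kWh
microwave oven: 919 W × 2.5 h × 31 d = 71,222 Wh = 71.22 kWh
LED light strip: 15.9 W × 12.2 h × 31 d = 6,013 Wh = 6.013 kWh
Total energy = 98.97 + 31.2 + 71.22 + 6.013 = 207.4 kWh
Cost = 207.4 kWh × $0.0812 = $16.84 ≈ $17

$17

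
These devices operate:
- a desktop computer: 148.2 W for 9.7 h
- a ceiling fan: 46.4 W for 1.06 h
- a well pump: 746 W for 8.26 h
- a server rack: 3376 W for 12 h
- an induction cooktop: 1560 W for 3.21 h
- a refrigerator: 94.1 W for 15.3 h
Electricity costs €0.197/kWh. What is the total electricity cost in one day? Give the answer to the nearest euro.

desktop computer: 148.2 W × 9.7 h = 1,438 Wh = 1.438 kWh
ceiling fan: 46.4 W × 1.06 h = 49 Wh = 0.04918 kWh
well pump: 746 W × 8.26 h = 6,162 Wh = 6.162 kWh
server rack: 3376 W × 12 h = 40,512 Wh = 40.51 kWh
induction cooktop: 1560 W × 3.21 h = 5,008 Wh = 5.008 kWh
refrigerator: 94.1 W × 15.3 h = 1,440 Wh = 1.44 kWh
Total energy = 1.438 + 0.04918 + 6.162 + 40.51 + 5.008 + 1.44 = 54.61 kWh
Cost = 54.61 kWh × €0.197 = €10.76 ≈ €11

€11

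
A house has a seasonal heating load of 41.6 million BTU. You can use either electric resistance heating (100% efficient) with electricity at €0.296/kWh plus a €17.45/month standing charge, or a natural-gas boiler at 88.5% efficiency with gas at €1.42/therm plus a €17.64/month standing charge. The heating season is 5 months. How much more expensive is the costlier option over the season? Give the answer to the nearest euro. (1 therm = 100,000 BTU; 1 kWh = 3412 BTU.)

€2940

Heat load = 41.6 × 10⁶ BTU = 41,600,000 BTU
Gas: input = 41,600,000 / 0.885 = 47,005,650 BTU = 470.1 therm → 470.1 × €1.42 = €667.48; + 5 × €17.64 standing = €755.68
Electric: 41,600,000 BTU / 3412 = 12,190 kWh → × €0.296 = €3,608.91; + 5 × €17.45 standing = €3,696.16
Difference = |€755.68 − €3,696.16| = €2,940.48 ≈ €2940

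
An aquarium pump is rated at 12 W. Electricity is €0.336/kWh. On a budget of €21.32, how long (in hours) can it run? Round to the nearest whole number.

5288 h

Energy budget = €21.32 / €0.336 per kWh = 63.45 kWh = 63,452 Wh
Runtime = 63,452 Wh / 12 W = 5,288 h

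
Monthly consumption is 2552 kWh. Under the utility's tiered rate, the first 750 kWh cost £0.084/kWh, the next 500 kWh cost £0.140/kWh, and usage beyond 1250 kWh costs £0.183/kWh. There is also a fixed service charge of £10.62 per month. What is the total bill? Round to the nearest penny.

First 750 kWh × £0.084 = £63.00
Next 500 kWh × £0.140 = £70.00
Remaining 1302 kWh × £0.183 = £238.27
Energy charge = £371.27; + service £10.62 = £381.89

£381.89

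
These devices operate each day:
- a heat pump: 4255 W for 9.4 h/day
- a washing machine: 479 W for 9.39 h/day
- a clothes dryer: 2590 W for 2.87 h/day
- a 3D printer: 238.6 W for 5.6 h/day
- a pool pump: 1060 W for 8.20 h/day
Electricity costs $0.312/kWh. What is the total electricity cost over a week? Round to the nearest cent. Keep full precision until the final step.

$135.31

heat pump: 4255 W × 9.4 h × 7 d = 279,979 Wh = 280 kWh
washing machine: 479 W × 9.39 h × 7 d = 31,485 Wh = 31.48 kWh
clothes dryer: 2590 W × 2.87 h × 7 d = 52,033 Wh = 52.03 kWh
3D printer: 238.6 W × 5.6 h × 7 d = 9,353 Wh = 9.353 kWh
pool pump: 1060 W × 8.20 h × 7 d = 60,844 Wh = 60.84 kWh
Total energy = 280 + 31.48 + 52.03 + 9.353 + 60.84 = 433.7 kWh
Cost = 433.7 kWh × $0.312 = $135.31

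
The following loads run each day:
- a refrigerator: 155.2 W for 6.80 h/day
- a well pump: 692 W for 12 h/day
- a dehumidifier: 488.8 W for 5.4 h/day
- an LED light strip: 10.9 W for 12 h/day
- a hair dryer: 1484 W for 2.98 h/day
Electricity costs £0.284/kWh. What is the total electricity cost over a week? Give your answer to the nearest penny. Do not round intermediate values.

£32.91

refrigerator: 155.2 W × 6.80 h × 7 d = 7,388 Wh = 7.388 kWh
well pump: 692 W × 12 h × 7 d = 58,128 Wh = 58.13 kWh
dehumidifier: 488.8 W × 5.4 h × 7 d = 18,477 Wh = 18.48 kWh
LED light strip: 10.9 W × 12 h × 7 d = 916 Wh = 0.9156 kWh
hair dryer: 1484 W × 2.98 h × 7 d = 30,956 Wh = 30.96 kWh
Total energy = 7.388 + 58.13 + 18.48 + 0.9156 + 30.96 = 115.9 kWh
Cost = 115.9 kWh × £0.284 = £32.91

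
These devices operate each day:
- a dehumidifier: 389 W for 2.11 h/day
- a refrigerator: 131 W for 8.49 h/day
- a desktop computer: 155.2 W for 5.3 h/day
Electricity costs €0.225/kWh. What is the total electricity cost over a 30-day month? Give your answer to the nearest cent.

€18.60

dehumidifier: 389 W × 2.11 h × 30 d = 24,624 Wh = 24.62 kWh
refrigerator: 131 W × 8.49 h × 30 d = 33,366 Wh = 33.37 kWh
desktop computer: 155.2 W × 5.3 h × 30 d = 24,677 Wh = 24.68 kWh
Total energy = 24.62 + 33.37 + 24.68 = 82.67 kWh
Cost = 82.67 kWh × €0.225 = €18.60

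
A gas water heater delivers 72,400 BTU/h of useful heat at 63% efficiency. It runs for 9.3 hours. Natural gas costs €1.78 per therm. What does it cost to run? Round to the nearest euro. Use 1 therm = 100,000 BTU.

Heat delivered = 72,400 BTU/h × 9.3 h = 673,320 BTU
Gas input = 673,320 / 0.63 = 1,068,762 BTU
= 1,068,762 / 100,000 = 10.69 therm
Cost = 10.69 × €1.78/therm = €19.02 ≈ €19

€19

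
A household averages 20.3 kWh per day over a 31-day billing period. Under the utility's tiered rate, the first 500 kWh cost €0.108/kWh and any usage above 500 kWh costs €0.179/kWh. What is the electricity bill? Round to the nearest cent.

Usage = 20.3 kWh/day × 31 days = 629.3 kWh
First 500 kWh × €0.108 = €54.00
Remaining 129.3 kWh × €0.179 = €23.14
Total = €77.14

€77.14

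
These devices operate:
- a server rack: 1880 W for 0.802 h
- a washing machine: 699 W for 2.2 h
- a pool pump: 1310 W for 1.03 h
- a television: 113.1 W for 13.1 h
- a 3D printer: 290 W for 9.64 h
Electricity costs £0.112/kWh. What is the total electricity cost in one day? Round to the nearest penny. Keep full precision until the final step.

server rack: 1880 W × 0.802 h = 1,508 Wh = 1.508 kWh
washing machine: 699 W × 2.2 h = 1,538 Wh = 1.538 kWh
pool pump: 1310 W × 1.03 h = 1,349 Wh = 1.349 kWh
television: 113.1 W × 13.1 h = 1,482 Wh = 1.482 kWh
3D printer: 290 W × 9.64 h = 2,796 Wh = 2.796 kWh
Total energy = 1.508 + 1.538 + 1.349 + 1.482 + 2.796 = 8.672 kWh
Cost = 8.672 kWh × £0.112 = £0.97

£0.97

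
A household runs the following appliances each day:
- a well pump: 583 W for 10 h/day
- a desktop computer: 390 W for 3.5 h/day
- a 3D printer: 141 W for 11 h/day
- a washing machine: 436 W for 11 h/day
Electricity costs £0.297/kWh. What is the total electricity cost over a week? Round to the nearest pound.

well pump: 583 W × 10 h × 7 d = 40,810 Wh = 40.81 kWh
desktop computer: 390 W × 3.5 h × 7 d = 9,555 Wh = 9.555 kWh
3D printer: 141 W × 11 h × 7 d = 10,857 Wh = 10.86 kWh
washing machine: 436 W × 11 h × 7 d = 33,572 Wh = 33.57 kWh
Total energy = 40.81 + 9.555 + 10.86 + 33.57 = 94.79 kWh
Cost = 94.79 kWh × £0.297 = £28.15 ≈ £28

£28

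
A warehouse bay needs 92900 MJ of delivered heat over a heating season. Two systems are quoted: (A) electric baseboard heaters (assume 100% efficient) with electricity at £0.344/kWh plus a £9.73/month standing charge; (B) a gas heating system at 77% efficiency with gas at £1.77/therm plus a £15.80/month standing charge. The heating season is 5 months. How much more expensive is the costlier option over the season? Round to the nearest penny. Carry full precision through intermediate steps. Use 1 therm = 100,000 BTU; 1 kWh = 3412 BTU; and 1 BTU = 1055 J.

Heat load = 92900 MJ = 92,900,000,000 J / 1055 = 88,056,872 BTU
Gas: input = 88,056,872 / 0.77 = 114,359,574 BTU = 1,144 therm → 1,144 × £1.77 = £2,024.16; + 5 × £15.80 standing = £2,103.16
Electric: 88,056,872 BTU / 3412 = 25,810 kWh → × £0.344 = £8,877.95; + 5 × £9.73 standing = £8,926.60
Difference = |£2,103.16 − £8,926.60| = £6,823.44

£6823.44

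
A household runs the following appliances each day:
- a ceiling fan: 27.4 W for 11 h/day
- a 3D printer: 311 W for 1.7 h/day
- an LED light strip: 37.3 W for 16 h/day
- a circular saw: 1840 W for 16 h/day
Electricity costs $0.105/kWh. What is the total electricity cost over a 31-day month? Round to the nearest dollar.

$100

ceiling fan: 27.4 W × 11 h × 31 d = 9,343 Wh = 9.343 kWh
3D printer: 311 W × 1.7 h × 31 d = 16,390 Wh = 16.39 kWh
LED light strip: 37.3 W × 16 h × 31 d = 18,501 Wh = 18.5 kWh
circular saw: 1840 W × 16 h × 31 d = 912,640 Wh = 912.6 kWh
Total energy = 9.343 + 16.39 + 18.5 + 912.6 = 956.9 kWh
Cost = 956.9 kWh × $0.105 = $100.47 ≈ $100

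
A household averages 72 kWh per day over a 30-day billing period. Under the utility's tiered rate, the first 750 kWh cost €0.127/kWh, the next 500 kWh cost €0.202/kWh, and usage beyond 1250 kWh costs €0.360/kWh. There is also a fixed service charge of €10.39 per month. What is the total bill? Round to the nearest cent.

Usage = 72 kWh/day × 30 days = 2160 kWh
First 750 kWh × €0.127 = €95.25
Next 500 kWh × €0.202 = €101.00
Remaining 910 kWh × €0.360 = €327.60
Energy charge = €523.85; + service €10.39 = €534.24

€534.24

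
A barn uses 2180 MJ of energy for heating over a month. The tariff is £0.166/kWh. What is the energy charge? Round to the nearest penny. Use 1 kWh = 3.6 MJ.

£100.52

2180 MJ × (0.27778 kWh/MJ) = 605.6 kWh
Cost = 605.6 kWh × £0.166/kWh = £100.52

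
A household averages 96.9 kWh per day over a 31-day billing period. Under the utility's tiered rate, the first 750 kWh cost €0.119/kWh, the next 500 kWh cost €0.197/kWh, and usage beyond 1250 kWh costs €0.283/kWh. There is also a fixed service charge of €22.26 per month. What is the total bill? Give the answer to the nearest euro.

Usage = 96.9 kWh/day × 31 days = 3003.9 kWh
First 750 kWh × €0.119 = €89.25
Next 500 kWh × €0.197 = €98.50
Remaining 1753.9 kWh × €0.283 = €496.35
Energy charge = €684.10; + service €22.26 = €706.36 ≈ €706

€706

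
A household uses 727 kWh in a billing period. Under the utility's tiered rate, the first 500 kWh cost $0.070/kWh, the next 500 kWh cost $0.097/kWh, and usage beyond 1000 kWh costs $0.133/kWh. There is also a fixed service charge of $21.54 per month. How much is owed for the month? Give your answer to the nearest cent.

$78.56

First 500 kWh × $0.070 = $35.00
Next 227 kWh × $0.097 = $22.02
Remaining tier: 0 kWh (not reached)
Energy charge = $57.02; + service $21.54 = $78.56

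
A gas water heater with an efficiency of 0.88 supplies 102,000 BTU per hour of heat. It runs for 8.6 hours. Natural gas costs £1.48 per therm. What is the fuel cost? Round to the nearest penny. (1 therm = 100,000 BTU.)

Heat delivered = 102,000 BTU/h × 8.6 h = 877,200 BTU
Gas input = 877,200 / 0.88 = 996,818 BTU
= 996,818 / 100,000 = 9.968 therm
Cost = 9.968 × £1.48/therm = £14.75

£14.75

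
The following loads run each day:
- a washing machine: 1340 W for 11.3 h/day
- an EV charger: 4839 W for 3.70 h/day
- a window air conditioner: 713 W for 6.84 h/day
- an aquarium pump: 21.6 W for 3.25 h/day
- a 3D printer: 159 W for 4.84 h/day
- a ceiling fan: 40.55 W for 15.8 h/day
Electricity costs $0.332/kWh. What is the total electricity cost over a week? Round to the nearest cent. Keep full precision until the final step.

washing machine: 1340 W × 11.3 h × 7 d = 105,994 Wh = 106 kWh
EV charger: 4839 W × 3.70 h × 7 d = 125,330 Wh = 125.3 kWh
window air conditioner: 713 W × 6.84 h × 7 d = 34,138 Wh = 34.14 kWh
aquarium pump: 21.6 W × 3.25 h × 7 d = 491 Wh = 0.4914 kWh
3D printer: 159 W × 4.84 h × 7 d = 5,387 Wh = 5.387 kWh
ceiling fan: 40.55 W × 15.8 h × 7 d = 4,485 Wh = 4.485 kWh
Total energy = 106 + 125.3 + 34.14 + 0.4914 + 5.387 + 4.485 = 275.8 kWh
Cost = 275.8 kWh × $0.332 = $91.57

$91.57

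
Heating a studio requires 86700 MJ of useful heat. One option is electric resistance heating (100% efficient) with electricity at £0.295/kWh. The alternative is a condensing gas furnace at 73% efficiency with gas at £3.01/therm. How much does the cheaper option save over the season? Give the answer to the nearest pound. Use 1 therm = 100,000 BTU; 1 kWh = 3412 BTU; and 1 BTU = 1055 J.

£3717

Heat load = 86700 MJ = 86,700,000,000 J / 1055 = 82,180,095 BTU
Gas: input = 82,180,095 / 0.73 = 112,575,472 BTU = 1,126 therm → 1,126 × £3.01 = £3,388.52
Electric: 82,180,095 BTU / 3412 = 24,090 kWh → × £0.295 = £7,105.25
Difference = |£3,388.52 − £7,105.25| = £3,716.73 ≈ £3717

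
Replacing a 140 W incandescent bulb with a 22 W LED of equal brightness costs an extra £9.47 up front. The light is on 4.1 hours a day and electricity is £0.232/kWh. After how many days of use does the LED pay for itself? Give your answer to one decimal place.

Power saved = 140 − 22 = 118 W
Daily energy saved = 118 W × 4.1 h = 483.8 Wh = 0.4838 kWh
Daily savings = 0.4838 × £0.232 = £0.1122
Payback = £9.47 / £0.1122 per day = 84.37 days

84.4 days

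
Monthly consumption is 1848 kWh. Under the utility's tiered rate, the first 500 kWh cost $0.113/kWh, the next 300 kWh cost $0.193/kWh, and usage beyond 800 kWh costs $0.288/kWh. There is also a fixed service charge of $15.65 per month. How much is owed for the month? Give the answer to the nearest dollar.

First 500 kWh × $0.113 = $56.50
Next 300 kWh × $0.193 = $57.90
Remaining 1048 kWh × $0.288 = $301.82
Energy charge = $416.22; + service $15.65 = $431.87 ≈ $432

$432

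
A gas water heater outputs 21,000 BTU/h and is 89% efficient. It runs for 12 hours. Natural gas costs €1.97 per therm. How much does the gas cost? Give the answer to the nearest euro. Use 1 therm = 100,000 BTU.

Heat delivered = 21,000 BTU/h × 12 h = 252,000 BTU
Gas input = 252,000 / 0.89 = 283,146 BTU
= 283,146 / 100,000 = 2.831 therm
Cost = 2.831 × €1.97/therm = €5.58 ≈ €6

€6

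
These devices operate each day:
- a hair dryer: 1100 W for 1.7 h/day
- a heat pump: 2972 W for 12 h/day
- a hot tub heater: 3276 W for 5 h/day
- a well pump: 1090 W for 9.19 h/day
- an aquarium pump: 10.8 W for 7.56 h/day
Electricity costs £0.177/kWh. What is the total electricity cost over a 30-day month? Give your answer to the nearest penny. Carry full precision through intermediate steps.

hair dryer: 1100 W × 1.7 h × 30 d = 56,100 Wh = 56.1 kWh
heat pump: 2972 W × 12 h × 30 d = 1,069,920 Wh = 1,070 kWh
hot tub heater: 3276 W × 5 h × 30 d = 491,400 Wh = 491.4 kWh
well pump: 1090 W × 9.19 h × 30 d = 300,513 Wh = 300.5 kWh
aquarium pump: 10.8 W × 7.56 h × 30 d = 2,449 Wh = 2.449 kWh
Total energy = 56.1 + 1,070 + 491.4 + 300.5 + 2.449 = 1,920 kWh
Cost = 1,920 kWh × £0.177 = £339.91

£339.91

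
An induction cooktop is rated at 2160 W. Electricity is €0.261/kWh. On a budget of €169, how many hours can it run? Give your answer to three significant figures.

300 h

Energy budget = €169 / €0.261 per kWh = 647.5 kWh = 647,510 Wh
Runtime = 647,510 Wh / 2160 W = 299.8 h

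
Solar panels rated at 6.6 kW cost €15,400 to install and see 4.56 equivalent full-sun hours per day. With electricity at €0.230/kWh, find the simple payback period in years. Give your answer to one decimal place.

Daily generation = 6.6 kW × 4.56 h = 30.1 kWh
Annual generation = 30.1 × 365 = 10985 kWh
Annual savings = 10985 × €0.230 = €2,526.56
Payback = €15,400 / €2,526.56 = 6.1 years

6.1 years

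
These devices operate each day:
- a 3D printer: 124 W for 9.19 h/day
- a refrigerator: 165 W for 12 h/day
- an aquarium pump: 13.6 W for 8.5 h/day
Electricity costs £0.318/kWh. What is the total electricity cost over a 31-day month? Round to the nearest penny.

3D printer: 124 W × 9.19 h × 31 d = 35,326 Wh = 35.33 kWh
refrigerator: 165 W × 12 h × 31 d = 61,380 Wh = 61.38 kWh
aquarium pump: 13.6 W × 8.5 h × 31 d = 3,584 Wh = 3.584 kWh
Total energy = 35.33 + 61.38 + 3.584 = 100.3 kWh
Cost = 100.3 kWh × £0.318 = £31.89

£31.89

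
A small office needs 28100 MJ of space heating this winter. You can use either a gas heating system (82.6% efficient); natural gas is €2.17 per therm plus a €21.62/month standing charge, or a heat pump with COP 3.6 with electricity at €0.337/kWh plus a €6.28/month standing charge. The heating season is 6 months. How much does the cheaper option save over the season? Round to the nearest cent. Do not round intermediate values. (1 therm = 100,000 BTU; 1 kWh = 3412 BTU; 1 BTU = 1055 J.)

Heat load = 28100 MJ = 28,100,000,000 J / 1055 = 26,635,071 BTU
Gas: input = 26,635,071 / 0.826 = 32,245,849 BTU = 322.5 therm → 322.5 × €2.17 = €699.73; + 6 × €21.62 standing = €829.45
Heat pump: 26,635,071 BTU / 3412 = 7,806 kWh heat; / 3.6 = 2,168 kWh in → × €0.337 = €730.76; + 6 × €6.28 standing = €768.44
Difference = |€829.45 − €768.44| = €61.02

€61.02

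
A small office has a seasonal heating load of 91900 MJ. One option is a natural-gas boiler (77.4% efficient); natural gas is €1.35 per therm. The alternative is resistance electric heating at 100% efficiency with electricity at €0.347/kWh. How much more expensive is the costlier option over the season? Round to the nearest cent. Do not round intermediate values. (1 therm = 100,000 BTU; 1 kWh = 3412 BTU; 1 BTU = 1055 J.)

€7339.63

Heat load = 91900 MJ = 91,900,000,000 J / 1055 = 87,109,005 BTU
Gas: input = 87,109,005 / 0.774 = 112,543,934 BTU = 1,125 therm → 1,125 × €1.35 = €1,519.34
Electric: 87,109,005 BTU / 3412 = 25,530 kWh → × €0.347 = €8,858.98
Difference = |€1,519.34 − €8,858.98| = €7,339.63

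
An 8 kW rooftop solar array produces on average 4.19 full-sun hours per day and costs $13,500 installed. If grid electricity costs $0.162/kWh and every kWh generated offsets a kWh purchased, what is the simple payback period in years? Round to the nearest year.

7 years

Daily generation = 8 kW × 4.19 h = 33.52 kWh
Annual generation = 33.52 × 365 = 12235 kWh
Annual savings = 12235 × $0.162 = $1,982.04
Payback = $13,500 / $1,982.04 = 6.81 years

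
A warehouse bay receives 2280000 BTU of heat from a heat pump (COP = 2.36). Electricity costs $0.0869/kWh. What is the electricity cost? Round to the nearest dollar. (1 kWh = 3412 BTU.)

Heat delivered = 2,280,000 BTU / 3412 = 668.2 kWh
Electrical input = 668.2 kWh / 2.36 = 283.1 kWh
Cost = 283.1 × $0.0869/kWh = $24.61 ≈ $25

$25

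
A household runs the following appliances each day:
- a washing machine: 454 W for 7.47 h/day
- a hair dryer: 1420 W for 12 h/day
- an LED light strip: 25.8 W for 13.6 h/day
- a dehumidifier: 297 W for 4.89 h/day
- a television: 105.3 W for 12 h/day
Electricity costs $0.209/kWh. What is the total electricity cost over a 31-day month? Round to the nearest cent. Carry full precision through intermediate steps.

washing machine: 454 W × 7.47 h × 31 d = 105,133 Wh = 105.1 kWh
hair dryer: 1420 W × 12 h × 31 d = 528,240 Wh = 528.2 kWh
LED light strip: 25.8 W × 13.6 h × 31 d = 10,877 Wh = 10.88 kWh
dehumidifier: 297 W × 4.89 h × 31 d = 45,022 Wh = 45.02 kWh
television: 105.3 W × 12 h × 31 d = 39,172 Wh = 39.17 kWh
Total energy = 105.1 + 528.2 + 10.88 + 45.02 + 39.17 = 728.4 kWh
Cost = 728.4 kWh × $0.209 = $152.24

$152.24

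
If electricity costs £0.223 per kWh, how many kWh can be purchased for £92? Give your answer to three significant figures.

£92 / £0.223 per kWh = 412.6 kWh

413 kWh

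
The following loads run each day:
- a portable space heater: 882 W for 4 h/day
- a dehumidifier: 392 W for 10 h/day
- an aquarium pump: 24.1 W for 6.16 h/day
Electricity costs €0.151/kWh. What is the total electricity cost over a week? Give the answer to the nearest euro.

€8

portable space heater: 882 W × 4 h × 7 d = 24,696 Wh = 24.7 kWh
dehumidifier: 392 W × 10 h × 7 d = 27,440 Wh = 27.44 kWh
aquarium pump: 24.1 W × 6.16 h × 7 d = 1,039 Wh = 1.039 kWh
Total energy = 24.7 + 27.44 + 1.039 = 53.18 kWh
Cost = 53.18 kWh × €0.151 = €8.03 ≈ €8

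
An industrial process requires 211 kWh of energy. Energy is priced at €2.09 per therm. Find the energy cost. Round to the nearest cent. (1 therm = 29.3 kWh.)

€15.05

211 kWh × (0.03413 therm/kWh) = 7.201 therm
Cost = 7.201 therm × €2.09/therm = €15.05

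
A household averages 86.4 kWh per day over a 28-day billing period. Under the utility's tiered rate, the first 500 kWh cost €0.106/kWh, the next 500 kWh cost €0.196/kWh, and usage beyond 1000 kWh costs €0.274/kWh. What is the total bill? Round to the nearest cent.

€539.86

Usage = 86.4 kWh/day × 28 days = 2419.2 kWh
First 500 kWh × €0.106 = €53.00
Next 500 kWh × €0.196 = €98.00
Remaining 1419.2 kWh × €0.274 = €388.86
Total = €539.86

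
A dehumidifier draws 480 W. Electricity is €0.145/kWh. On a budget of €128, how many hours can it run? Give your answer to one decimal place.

1839.1 h

Energy budget = €128 / €0.145 per kWh = 882.8 kWh = 882,759 Wh
Runtime = 882,759 Wh / 480 W = 1,839 h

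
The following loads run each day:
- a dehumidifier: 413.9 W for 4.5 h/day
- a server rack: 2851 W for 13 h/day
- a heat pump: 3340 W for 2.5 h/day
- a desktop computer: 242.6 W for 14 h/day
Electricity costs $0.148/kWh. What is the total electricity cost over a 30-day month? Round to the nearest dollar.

dehumidifier: 413.9 W × 4.5 h × 30 d = 55,876 Wh = 55.88 kWh
server rack: 2851 W × 13 h × 30 d = 1,111,890 Wh = 1,112 kWh
heat pump: 3340 W × 2.5 h × 30 d = 250,500 Wh = 250.5 kWh
desktop computer: 242.6 W × 14 h × 30 d = 101,892 Wh = 101.9 kWh
Total energy = 55.88 + 1,112 + 250.5 + 101.9 = 1,520 kWh
Cost = 1,520 kWh × $0.148 = $224.98 ≈ $225

$225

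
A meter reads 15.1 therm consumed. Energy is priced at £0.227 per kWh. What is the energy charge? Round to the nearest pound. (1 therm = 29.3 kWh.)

15.1 therm × (29.3 kWh/therm) = 442.4 kWh
Cost = 442.4 kWh × £0.227/kWh = £100.43 ≈ £100

£100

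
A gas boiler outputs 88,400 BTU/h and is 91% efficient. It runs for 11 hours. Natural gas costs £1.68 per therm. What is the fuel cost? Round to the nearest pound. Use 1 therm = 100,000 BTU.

£18

Heat delivered = 88,400 BTU/h × 11 h = 972,400 BTU
Gas input = 972,400 / 0.91 = 1,068,571 BTU
= 1,068,571 / 100,000 = 10.69 therm
Cost = 10.69 × £1.68/therm = £17.95 ≈ £18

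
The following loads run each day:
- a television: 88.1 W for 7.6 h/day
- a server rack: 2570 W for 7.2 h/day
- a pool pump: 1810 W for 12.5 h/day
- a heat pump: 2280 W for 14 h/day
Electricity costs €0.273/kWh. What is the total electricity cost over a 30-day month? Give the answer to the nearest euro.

€604

television: 88.1 W × 7.6 h × 30 d = 20,087 Wh = 20.09 kWh
server rack: 2570 W × 7.2 h × 30 d = 555,120 Wh = 555.1 kWh
pool pump: 1810 W × 12.5 h × 30 d = 678,750 Wh = 678.8 kWh
heat pump: 2280 W × 14 h × 30 d = 957,600 Wh = 957.6 kWh
Total energy = 20.09 + 555.1 + 678.8 + 957.6 = 2,212 kWh
Cost = 2,212 kWh × €0.273 = €603.76 ≈ €604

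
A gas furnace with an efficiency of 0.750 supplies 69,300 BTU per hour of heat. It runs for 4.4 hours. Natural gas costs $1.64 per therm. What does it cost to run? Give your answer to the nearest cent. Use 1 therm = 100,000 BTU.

Heat delivered = 69,300 BTU/h × 4.4 h = 304,920 BTU
Gas input = 304,920 / 0.750 = 406,560 BTU
= 406,560 / 100,000 = 4.066 therm
Cost = 4.066 × $1.64/therm = $6.67

$6.67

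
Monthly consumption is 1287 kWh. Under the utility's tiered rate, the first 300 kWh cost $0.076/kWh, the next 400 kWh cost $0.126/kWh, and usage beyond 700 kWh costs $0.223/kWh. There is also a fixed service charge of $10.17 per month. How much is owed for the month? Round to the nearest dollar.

First 300 kWh × $0.076 = $22.80
Next 400 kWh × $0.126 = $50.40
Remaining 587 kWh × $0.223 = $130.90
Energy charge = $204.10; + service $10.17 = $214.27 ≈ $214

$214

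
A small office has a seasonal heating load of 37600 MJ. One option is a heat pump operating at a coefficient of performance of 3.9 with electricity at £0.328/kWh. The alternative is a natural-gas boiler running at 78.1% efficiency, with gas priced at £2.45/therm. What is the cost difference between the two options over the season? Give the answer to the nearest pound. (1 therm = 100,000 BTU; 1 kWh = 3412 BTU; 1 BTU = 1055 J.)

Heat load = 37600 MJ = 37,600,000,000 J / 1055 = 35,639,810 BTU
Gas: input = 35,639,810 / 0.781 = 45,633,560 BTU = 456.3 therm → 456.3 × £2.45 = £1,118.02
Heat pump: 35,639,810 BTU / 3412 = 10,450 kWh heat; / 3.9 = 2,678 kWh in → × £0.328 = £878.49
Difference = |£1,118.02 − £878.49| = £239.53 ≈ £240

£240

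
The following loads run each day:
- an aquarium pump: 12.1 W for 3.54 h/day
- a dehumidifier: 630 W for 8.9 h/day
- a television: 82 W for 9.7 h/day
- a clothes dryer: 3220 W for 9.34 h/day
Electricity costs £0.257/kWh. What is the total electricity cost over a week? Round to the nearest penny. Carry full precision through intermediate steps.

£65.70

aquarium pump: 12.1 W × 3.54 h × 7 d = 300 Wh = 0.2998 kWh
dehumidifier: 630 W × 8.9 h × 7 d = 39,249 Wh = 39.25 kWh
television: 82 W × 9.7 h × 7 d = 5,568 Wh = 5.568 kWh
clothes dryer: 3220 W × 9.34 h × 7 d = 210,524 Wh = 210.5 kWh
Total energy = 0.2998 + 39.25 + 5.568 + 210.5 = 255.6 kWh
Cost = 255.6 kWh × £0.257 = £65.70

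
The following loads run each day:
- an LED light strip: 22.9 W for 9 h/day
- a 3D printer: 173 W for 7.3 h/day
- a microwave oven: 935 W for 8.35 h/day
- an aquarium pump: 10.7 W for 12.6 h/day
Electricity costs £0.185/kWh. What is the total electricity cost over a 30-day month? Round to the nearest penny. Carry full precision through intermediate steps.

£52.23

LED light strip: 22.9 W × 9 h × 30 d = 6,183 Wh = 6.183 kWh
3D printer: 173 W × 7.3 h × 30 d = 37,887 Wh = 37.89 kWh
microwave oven: 935 W × 8.35 h × 30 d = 234,218 Wh = 234.2 kWh
aquarium pump: 10.7 W × 12.6 h × 30 d = 4,045 Wh = 4.045 kWh
Total energy = 6.183 + 37.89 + 234.2 + 4.045 = 282.3 kWh
Cost = 282.3 kWh × £0.185 = £52.23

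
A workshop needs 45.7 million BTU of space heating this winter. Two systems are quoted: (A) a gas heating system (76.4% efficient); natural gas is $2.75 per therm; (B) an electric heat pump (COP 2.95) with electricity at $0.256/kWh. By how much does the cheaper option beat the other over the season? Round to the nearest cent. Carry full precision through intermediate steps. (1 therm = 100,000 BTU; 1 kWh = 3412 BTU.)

$482.64

Heat load = 45.7 × 10⁶ BTU = 45,700,000 BTU
Gas: input = 45,700,000 / 0.764 = 59,816,754 BTU = 598.2 therm → 598.2 × $2.75 = $1,644.96
Heat pump: 45,700,000 BTU / 3412 = 13,390 kWh heat; / 2.95 = 4,540 kWh in → × $0.256 = $1,162.32
Difference = |$1,644.96 − $1,162.32| = $482.64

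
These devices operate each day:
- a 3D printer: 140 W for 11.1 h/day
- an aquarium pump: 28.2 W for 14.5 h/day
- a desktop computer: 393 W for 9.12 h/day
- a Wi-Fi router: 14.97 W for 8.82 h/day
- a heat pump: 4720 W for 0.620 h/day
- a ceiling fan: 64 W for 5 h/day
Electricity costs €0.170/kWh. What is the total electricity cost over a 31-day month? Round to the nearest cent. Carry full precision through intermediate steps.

3D printer: 140 W × 11.1 h × 31 d = 48,174 Wh = 48.17 kWh
aquarium pump: 28.2 W × 14.5 h × 31 d = 12,676 Wh = 12.68 kWh
desktop computer: 393 W × 9.12 h × 31 d = 111,109 Wh = 111.1 kWh
Wi-Fi router: 14.97 W × 8.82 h × 31 d = 4,093 Wh = 4.093 kWh
heat pump: 4720 W × 0.620 h × 31 d = 90,718 Wh = 90.72 kWh
ceiling fan: 64 W × 5 h × 31 d = 9,920 Wh = 9.92 kWh
Total energy = 48.17 + 12.68 + 111.1 + 4.093 + 90.72 + 9.92 = 276.7 kWh
Cost = 276.7 kWh × €0.170 = €47.04

€47.04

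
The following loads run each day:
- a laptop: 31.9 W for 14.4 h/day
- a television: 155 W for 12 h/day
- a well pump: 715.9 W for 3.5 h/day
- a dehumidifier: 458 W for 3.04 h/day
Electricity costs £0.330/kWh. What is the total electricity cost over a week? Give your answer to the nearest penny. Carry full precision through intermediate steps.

£14.36

laptop: 31.9 W × 14.4 h × 7 d = 3,216 Wh = 3.216 kWh
television: 155 W × 12 h × 7 d = 13,020 Wh = 13.02 kWh
well pump: 715.9 W × 3.5 h × 7 d = 17,540 Wh = 17.54 kWh
dehumidifier: 458 W × 3.04 h × 7 d = 9,746 Wh = 9.746 kWh
Total energy = 3.216 + 13.02 + 17.54 + 9.746 = 43.52 kWh
Cost = 43.52 kWh × £0.330 = £14.36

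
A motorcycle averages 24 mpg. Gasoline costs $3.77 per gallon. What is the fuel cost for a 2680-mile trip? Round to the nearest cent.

Fuel = 2680 mi / 24 mpg = 111.7 gal
Cost = 111.7 gal × $3.77/gal = $420.98

$420.98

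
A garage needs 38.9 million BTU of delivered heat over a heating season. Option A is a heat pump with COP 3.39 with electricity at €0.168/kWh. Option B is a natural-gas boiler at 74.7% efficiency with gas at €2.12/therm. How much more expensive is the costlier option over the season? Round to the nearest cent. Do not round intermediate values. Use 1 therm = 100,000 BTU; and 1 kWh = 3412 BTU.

€538.99

Heat load = 38.9 × 10⁶ BTU = 38,900,000 BTU
Gas: input = 38,900,000 / 0.747 = 52,074,967 BTU = 520.7 therm → 520.7 × €2.12 = €1,103.99
Heat pump: 38,900,000 BTU / 3412 = 11,400 kWh heat; / 3.39 = 3,363 kWh in → × €0.168 = €565.00
Difference = |€1,103.99 − €565.00| = €538.99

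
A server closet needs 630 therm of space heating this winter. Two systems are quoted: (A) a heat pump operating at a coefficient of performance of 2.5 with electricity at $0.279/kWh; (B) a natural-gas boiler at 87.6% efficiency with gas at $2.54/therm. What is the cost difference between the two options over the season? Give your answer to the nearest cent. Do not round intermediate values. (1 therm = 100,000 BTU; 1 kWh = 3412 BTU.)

Heat load = 630 therm × 100,000 = 63,000,000 BTU
Gas: input = 63,000,000 / 0.876 = 71,917,808 BTU = 719.2 therm → 719.2 × $2.54 = $1,826.71
Heat pump: 63,000,000 BTU / 3412 = 18,460 kWh heat; / 2.5 = 7,386 kWh in → × $0.279 = $2,060.61
Difference = |$1,826.71 − $2,060.61| = $233.90

$233.90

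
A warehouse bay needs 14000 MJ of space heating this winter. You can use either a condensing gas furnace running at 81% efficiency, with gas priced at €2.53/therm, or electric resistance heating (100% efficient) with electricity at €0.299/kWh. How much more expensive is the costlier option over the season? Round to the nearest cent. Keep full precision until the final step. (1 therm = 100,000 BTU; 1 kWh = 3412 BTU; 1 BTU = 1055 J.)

Heat load = 14000 MJ = 14,000,000,000 J / 1055 = 13,270,142 BTU
Gas: input = 13,270,142 / 0.81 = 16,382,892 BTU = 163.8 therm → 163.8 × €2.53 = €414.49
Electric: 13,270,142 BTU / 3412 = 3,889 kWh → × €0.299 = €1,162.89
Difference = |€414.49 − €1,162.89| = €748.40

€748.40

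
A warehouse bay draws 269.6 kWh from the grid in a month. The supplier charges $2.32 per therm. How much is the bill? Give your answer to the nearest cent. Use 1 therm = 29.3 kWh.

269.6 kWh × (0.03413 therm/kWh) = 9.201 therm
Cost = 9.201 therm × $2.32/therm = $21.35

$21.35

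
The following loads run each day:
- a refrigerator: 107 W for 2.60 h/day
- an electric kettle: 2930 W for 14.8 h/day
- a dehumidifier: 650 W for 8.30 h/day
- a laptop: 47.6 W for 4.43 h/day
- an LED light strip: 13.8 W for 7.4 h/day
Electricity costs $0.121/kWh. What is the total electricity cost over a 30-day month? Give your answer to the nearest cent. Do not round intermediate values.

refrigerator: 107 W × 2.60 h × 30 d = 8,346 Wh = 8.346 kWh
electric kettle: 2930 W × 14.8 h × 30 d = 1,300,920 Wh = 1,301 kWh
dehumidifier: 650 W × 8.30 h × 30 d = 161,850 Wh = 161.9 kWh
laptop: 47.6 W × 4.43 h × 30 d = 6,326 Wh = 6.326 kWh
LED light strip: 13.8 W × 7.4 h × 30 d = 3,064 Wh = 3.064 kWh
Total energy = 8.346 + 1,301 + 161.9 + 6.326 + 3.064 = 1,481 kWh
Cost = 1,481 kWh × $0.121 = $179.14

$179.14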